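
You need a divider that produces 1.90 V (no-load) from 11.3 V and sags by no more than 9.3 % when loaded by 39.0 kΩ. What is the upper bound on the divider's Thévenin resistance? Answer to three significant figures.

R_th ≤ 4.00 kΩ

Loading drop = R_th/(R_th + R_L) ≤ 0.0930, so R_th ≤ R_L · ε/(1−ε) = 39.0 kΩ × 0.0930/0.9070 = 4.00 kΩ.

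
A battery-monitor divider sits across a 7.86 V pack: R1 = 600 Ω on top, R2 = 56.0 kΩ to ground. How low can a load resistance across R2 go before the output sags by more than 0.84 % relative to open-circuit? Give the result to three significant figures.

R_L(min) ≈ 70.1 kΩ

Output resistance R_th = R1‖R2 = (600 × 56000)/56600 = 593.6 Ω.
The fractional drop is R_th/(R_th + R_L); requiring this ≤ 0.00840 gives R_L ≥ R_th(1/0.00840 − 1) = 593.6 × 118.0 = 70.1 kΩ.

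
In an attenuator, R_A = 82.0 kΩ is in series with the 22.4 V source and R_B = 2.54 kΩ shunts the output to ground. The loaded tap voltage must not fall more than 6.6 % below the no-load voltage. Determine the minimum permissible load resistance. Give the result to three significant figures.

R_L(min) ≈ 34.9 kΩ

Output resistance R_th = R_A‖R_B = (82.0 × 2.54)/84.54 = 2.464 kΩ.
The fractional drop is R_th/(R_th + R_L); requiring this ≤ 0.0660 gives R_L ≥ R_th(1/0.0660 − 1) = 2.464 × 14.15 = 34.9 kΩ.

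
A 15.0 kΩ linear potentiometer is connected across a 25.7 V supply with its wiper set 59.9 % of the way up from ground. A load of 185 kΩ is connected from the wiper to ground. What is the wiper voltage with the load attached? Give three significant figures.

The wiper splits the pot into (1−α)R = 6.015 kΩ above and αR = 8.985 kΩ below.
Lower section ‖ load = 8.569 kΩ.
V_wiper = 25.7 × 8.569/(6.015 + 8.569) = 15.1 V.

V ≈ 15.1 V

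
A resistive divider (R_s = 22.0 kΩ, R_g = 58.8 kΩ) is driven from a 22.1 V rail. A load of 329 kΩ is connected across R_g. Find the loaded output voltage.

The load sits in parallel with R_g: R_g‖R_L = (58.8 × 329) / (58.8 + 329) = 49.88 kΩ.
V_out = 22.1 × 49.88 / (22.0 + 49.88) = 22.1 × 49.88/71.88 = 15.3 V.
(Unloaded it would have been 16.1 V.)

V_out ≈ 15.3 V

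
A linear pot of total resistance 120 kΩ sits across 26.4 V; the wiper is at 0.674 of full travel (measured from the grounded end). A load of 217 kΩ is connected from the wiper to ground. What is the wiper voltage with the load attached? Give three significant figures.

The wiper splits the pot into (1−α)R = 39.12 kΩ above and αR = 80.88 kΩ below.
Lower section ‖ load = 58.92 kΩ.
V_wiper = 26.4 × 58.92/(39.12 + 58.92) = 15.9 V.

V ≈ 15.9 V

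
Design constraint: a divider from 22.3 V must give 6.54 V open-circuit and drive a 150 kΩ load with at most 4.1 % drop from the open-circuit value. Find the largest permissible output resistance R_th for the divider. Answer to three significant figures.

R_th ≤ 6.41 kΩ

Loading drop = R_th/(R_th + R_L) ≤ 0.0410, so R_th ≤ R_L · ε/(1−ε) = 150 kΩ × 0.0410/0.9590 = 6.41 kΩ.
(Any R1, R2 with R2/(R1+R2) = 0.293 and R1‖R2 ≤ 6.41 kΩ will meet the spec.)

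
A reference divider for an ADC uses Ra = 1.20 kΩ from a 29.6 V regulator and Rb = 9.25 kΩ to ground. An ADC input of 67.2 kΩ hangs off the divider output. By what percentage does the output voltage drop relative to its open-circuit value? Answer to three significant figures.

The divider's output (Thévenin) resistance is Ra‖Rb = 1.062 kΩ.
Fractional drop under load = R_th/(R_th + R_L) = 1.062 / (1.062 + 67.2) = 0.01556.
So the output falls by 1.56 %.

1.56 %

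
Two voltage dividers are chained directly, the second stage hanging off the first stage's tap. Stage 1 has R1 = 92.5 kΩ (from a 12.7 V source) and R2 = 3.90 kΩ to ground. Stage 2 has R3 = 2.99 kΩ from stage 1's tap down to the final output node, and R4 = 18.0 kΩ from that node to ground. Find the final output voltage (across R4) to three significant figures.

V_out ≈ 0.374 V

Stage 2 presents R3+R4 = 20.99 kΩ as a load on stage 1's tap.
Stage 1's lower leg becomes R2‖(R3+R4) = 3.289 kΩ, so V_mid = 12.7 × 3.289/95.79 = 0.4361 V.
Stage 2 is itself unloaded: V_out = V_mid × R4/(R3+R4) = 0.4361 × 18.0/20.99 = 0.374 V.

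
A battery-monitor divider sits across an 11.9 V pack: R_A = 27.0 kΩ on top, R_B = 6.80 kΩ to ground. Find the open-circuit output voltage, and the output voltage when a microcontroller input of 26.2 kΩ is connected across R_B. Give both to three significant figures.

Unloaded: 2.39 V; loaded: 1.98 V

Open-circuit: V = 11.9 × 6.80/(27.0 + 6.80) = 2.39 V.
With the load, R_B becomes R_B‖R_L = 5.399 kΩ, so V = 11.9 × 5.399/32.40 = 1.98 V.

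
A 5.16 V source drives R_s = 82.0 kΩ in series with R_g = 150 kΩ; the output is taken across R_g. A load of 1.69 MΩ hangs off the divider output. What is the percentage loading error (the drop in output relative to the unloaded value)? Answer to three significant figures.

3.04 %

The divider's output (Thévenin) resistance is R_s‖R_g = 53.02 kΩ.
Fractional drop under load = R_th/(R_th + R_L) = 53.02 / (53.02 + 1690) = 0.03042.
So the output falls by 3.04 %.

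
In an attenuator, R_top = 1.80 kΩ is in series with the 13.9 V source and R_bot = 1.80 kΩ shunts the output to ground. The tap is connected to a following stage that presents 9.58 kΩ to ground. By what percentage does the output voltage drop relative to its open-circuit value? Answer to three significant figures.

The divider's output (Thévenin) resistance is R_top‖R_bot = 0.9000 kΩ.
Fractional drop under load = R_th/(R_th + R_L) = 0.9000 / (0.9000 + 9.58) = 0.08588.
So the output falls by 8.59 %.

8.59 %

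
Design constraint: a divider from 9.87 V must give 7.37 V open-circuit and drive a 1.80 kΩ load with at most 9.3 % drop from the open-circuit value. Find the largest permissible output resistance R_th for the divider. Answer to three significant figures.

R_th ≤ 185 Ω

Loading drop = R_th/(R_th + R_L) ≤ 0.0930, so R_th ≤ R_L · ε/(1−ε) = 1.80 kΩ × 0.0930/0.9070 = 185 Ω.
(Any R1, R2 with R2/(R1+R2) = 0.747 and R1‖R2 ≤ 185 Ω will meet the spec.)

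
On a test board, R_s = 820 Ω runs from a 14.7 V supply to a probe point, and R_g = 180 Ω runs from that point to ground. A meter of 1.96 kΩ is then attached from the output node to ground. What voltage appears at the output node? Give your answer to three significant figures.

V_out ≈ 2.46 V

The load sits in parallel with R_g: R_g‖R_L = (180 × 1960) / (180 + 1960) = 164.9 Ω.
V_out = 14.7 × 164.9 / (820 + 164.9) = 14.7 × 164.9/984.9 = 2.46 V.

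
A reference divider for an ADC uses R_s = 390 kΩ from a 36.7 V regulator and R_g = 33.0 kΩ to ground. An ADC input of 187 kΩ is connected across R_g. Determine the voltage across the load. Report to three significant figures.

V_out ≈ 2.46 V

The load sits in parallel with R_g: R_g‖R_L = (33.0 × 187) / (33.0 + 187) = 28.05 kΩ.
V_out = 36.7 × 28.05 / (390 + 28.05) = 36.7 × 28.05/418.1 = 2.46 V.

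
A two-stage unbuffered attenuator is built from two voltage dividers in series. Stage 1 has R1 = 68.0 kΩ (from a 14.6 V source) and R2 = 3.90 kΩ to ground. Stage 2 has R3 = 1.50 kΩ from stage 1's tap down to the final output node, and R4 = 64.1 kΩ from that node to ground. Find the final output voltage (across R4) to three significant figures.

Stage 2 presents R3+R4 = 65.60 kΩ as a load on stage 1's tap.
Stage 1's lower leg becomes R2‖(R3+R4) = 3.681 kΩ, so V_mid = 14.6 × 3.681/71.68 = 0.7498 V.
Stage 2 is itself unloaded: V_out = V_mid × R4/(R3+R4) = 0.7498 × 64.1/65.60 = 0.733 V.

V_out ≈ 0.733 V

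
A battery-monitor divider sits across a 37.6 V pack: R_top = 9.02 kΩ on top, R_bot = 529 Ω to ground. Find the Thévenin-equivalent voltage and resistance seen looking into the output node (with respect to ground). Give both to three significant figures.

V_th is the open-circuit tap voltage: 37.6 × 529/(9020 + 529) = 2.08 V.
With the supply zeroed, R_top and R_bot appear in parallel from the tap: R_th = R_top‖R_bot = (9020 × 529)/9549 = 500 Ω.

V_th = 2.08 V, R_th = 500 Ω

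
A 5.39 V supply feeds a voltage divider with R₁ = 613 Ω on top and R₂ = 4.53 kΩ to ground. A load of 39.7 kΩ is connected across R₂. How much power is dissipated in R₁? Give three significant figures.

Total resistance from the source is R₁ + (R₂‖R_L) = 4679 Ω, so I = 5.39/4679 Ω = 1.152 mA.
P = I²·R₁ = (1.152 mA)² × 613 Ω = 0.813 mW.

P ≈ 0.813 mW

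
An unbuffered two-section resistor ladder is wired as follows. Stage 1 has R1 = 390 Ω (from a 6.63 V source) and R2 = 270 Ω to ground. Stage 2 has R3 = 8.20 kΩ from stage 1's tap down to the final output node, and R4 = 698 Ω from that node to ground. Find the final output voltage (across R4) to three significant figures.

Stage 2 presents R3+R4 = 8898 Ω as a load on stage 1's tap.
Stage 1's lower leg becomes R2‖(R3+R4) = 262.0 Ω, so V_mid = 6.63 × 262.0/652.0 = 2.664 V.
Stage 2 is itself unloaded: V_out = V_mid × R4/(R3+R4) = 2.664 × 698/8898 = 0.209 V.

V_out ≈ 0.209 V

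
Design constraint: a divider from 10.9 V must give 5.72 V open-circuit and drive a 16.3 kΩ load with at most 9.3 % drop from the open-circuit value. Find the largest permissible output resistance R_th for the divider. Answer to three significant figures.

R_th ≤ 1.67 kΩ

Loading drop = R_th/(R_th + R_L) ≤ 0.0930, so R_th ≤ R_L · ε/(1−ε) = 16.3 kΩ × 0.0930/0.9070 = 1.67 kΩ.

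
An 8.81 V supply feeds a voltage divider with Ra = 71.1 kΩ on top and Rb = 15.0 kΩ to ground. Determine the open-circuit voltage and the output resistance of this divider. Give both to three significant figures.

V_th = 1.53 V, R_th = 12.4 kΩ

V_th is the open-circuit tap voltage: 8.81 × 15.0/(71.1 + 15.0) = 1.53 V.
With the supply zeroed, Ra and Rb appear in parallel from the tap: R_th = Ra‖Rb = (71.1 × 15.0)/86.10 = 12.4 kΩ.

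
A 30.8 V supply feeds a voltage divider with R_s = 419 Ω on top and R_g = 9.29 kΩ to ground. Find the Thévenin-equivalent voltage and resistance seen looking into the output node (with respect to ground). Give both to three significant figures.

V_th = 29.5 V, R_th = 401 Ω

V_th is the open-circuit tap voltage: 30.8 × 9290/(419 + 9290) = 29.5 V.
With the supply zeroed, R_s and R_g appear in parallel from the tap: R_th = R_s‖R_g = (419 × 9290)/9709 = 401 Ω.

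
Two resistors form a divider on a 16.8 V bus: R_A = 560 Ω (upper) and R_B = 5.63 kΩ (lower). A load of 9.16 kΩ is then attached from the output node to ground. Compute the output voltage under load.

V_out ≈ 14.5 V

The load sits in parallel with R_B: R_B‖R_L = (5630 × 9160) / (5630 + 9160) = 3487 Ω.
V_out = 16.8 × 3487 / (560 + 3487) = 16.8 × 3487/4047 = 14.5 V.
(Unloaded it would have been 15.3 V.)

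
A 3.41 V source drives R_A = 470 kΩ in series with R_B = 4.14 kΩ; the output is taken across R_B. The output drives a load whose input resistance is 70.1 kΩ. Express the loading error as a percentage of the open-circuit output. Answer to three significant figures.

The divider's output (Thévenin) resistance is R_A‖R_B = 4.104 kΩ.
Fractional drop under load = R_th/(R_th + R_L) = 4.104 / (4.104 + 70.1) = 0.05531.
So the output falls by 5.53 %.

5.53 %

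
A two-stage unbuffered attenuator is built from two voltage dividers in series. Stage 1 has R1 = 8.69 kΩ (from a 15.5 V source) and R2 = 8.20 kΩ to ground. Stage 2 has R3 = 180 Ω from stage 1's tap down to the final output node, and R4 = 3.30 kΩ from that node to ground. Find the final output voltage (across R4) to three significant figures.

V_out ≈ 3.23 V

Stage 2 presents R3+R4 = 3480 Ω as a load on stage 1's tap.
Stage 1's lower leg becomes R2‖(R3+R4) = 2443 Ω, so V_mid = 15.5 × 2443/11130 = 3.401 V.
Stage 2 is itself unloaded: V_out = V_mid × R4/(R3+R4) = 3.401 × 3300/3480 = 3.23 V.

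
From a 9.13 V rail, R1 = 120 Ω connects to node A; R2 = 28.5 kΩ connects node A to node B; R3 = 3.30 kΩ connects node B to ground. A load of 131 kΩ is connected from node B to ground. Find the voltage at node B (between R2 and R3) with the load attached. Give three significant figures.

At node B, R3 is in parallel with the load: R3‖R_L = 3219 Ω.
Below node A the resistance is R2 + (R3‖R_L) = 31720 Ω, so V_A = 9.13 × 31720/31840 = 9.096 V.
Then V_B = V_A × (R3‖R_L)/(R2 + R3‖R_L) = 9.096 × 3219/31720 = 0.923 V.

V ≈ 0.923 V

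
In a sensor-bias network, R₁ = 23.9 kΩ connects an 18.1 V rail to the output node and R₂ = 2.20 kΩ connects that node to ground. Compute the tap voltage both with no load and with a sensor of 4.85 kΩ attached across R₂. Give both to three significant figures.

Open-circuit: V = 18.1 × 2.20/(23.9 + 2.20) = 1.53 V.
With the load, R₂ becomes R₂‖R_L = 1.513 kΩ, so V = 18.1 × 1.513/25.41 = 1.08 V.

Unloaded: 1.53 V; loaded: 1.08 V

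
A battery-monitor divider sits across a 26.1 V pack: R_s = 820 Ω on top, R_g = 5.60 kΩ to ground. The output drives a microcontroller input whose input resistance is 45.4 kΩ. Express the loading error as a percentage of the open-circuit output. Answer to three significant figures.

The divider's output (Thévenin) resistance is R_s‖R_g = 715.3 Ω.
Fractional drop under load = R_th/(R_th + R_L) = 715.3 / (715.3 + 45400) = 0.01551.
So the output falls by 1.55 %.

1.55 %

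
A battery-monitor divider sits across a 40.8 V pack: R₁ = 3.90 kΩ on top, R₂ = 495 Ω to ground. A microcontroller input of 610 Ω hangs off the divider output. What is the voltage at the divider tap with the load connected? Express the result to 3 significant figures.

V_out ≈ 2.67 V

The load sits in parallel with R₂: R₂‖R_L = (495 × 610) / (495 + 610) = 273.3 Ω.
V_out = 40.8 × 273.3 / (3900 + 273.3) = 40.8 × 273.3/4173 = 2.67 V.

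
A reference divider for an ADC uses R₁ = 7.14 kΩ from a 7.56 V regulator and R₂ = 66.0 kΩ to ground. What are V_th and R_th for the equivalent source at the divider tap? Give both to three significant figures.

V_th is the open-circuit tap voltage: 7.56 × 66.0/(7.14 + 66.0) = 6.82 V.
With the supply zeroed, R₁ and R₂ appear in parallel from the tap: R_th = R₁‖R₂ = (7.14 × 66.0)/73.14 = 6.44 kΩ.

V_th = 6.82 V, R_th = 6.44 kΩ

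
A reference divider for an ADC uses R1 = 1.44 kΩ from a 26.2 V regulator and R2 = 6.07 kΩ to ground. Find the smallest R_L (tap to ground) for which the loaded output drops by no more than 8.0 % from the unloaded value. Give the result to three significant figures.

Output resistance R_th = R1‖R2 = (1.44 × 6.07)/7.510 = 1.164 kΩ.
The fractional drop is R_th/(R_th + R_L); requiring this ≤ 0.0800 gives R_L ≥ R_th(1/0.0800 − 1) = 1.164 × 11.50 = 13.4 kΩ.

R_L(min) ≈ 13.4 kΩ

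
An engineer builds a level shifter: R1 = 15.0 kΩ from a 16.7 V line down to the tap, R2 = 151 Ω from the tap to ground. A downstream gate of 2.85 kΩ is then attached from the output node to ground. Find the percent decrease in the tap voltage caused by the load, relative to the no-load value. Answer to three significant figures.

4.98 %

The divider's output (Thévenin) resistance is R1‖R2 = 149.5 Ω.
Fractional drop under load = R_th/(R_th + R_L) = 149.5 / (149.5 + 2850) = 0.04984.
So the output falls by 4.98 %.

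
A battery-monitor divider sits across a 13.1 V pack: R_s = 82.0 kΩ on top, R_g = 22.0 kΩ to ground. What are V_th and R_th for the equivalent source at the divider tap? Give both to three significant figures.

V_th = 2.77 V, R_th = 17.3 kΩ

V_th is the open-circuit tap voltage: 13.1 × 22.0/(82.0 + 22.0) = 2.77 V.
With the supply zeroed, R_s and R_g appear in parallel from the tap: R_th = R_s‖R_g = (82.0 × 22.0)/104.0 = 17.3 kΩ.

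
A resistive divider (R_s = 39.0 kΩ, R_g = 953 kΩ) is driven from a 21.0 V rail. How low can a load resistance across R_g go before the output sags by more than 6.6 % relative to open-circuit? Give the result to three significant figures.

R_L(min) ≈ 530 kΩ

Output resistance R_th = R_s‖R_g = (39.0 × 953)/992.0 = 37.47 kΩ.
The fractional drop is R_th/(R_th + R_L); requiring this ≤ 0.0660 gives R_L ≥ R_th(1/0.0660 − 1) = 37.47 × 14.15 = 530 kΩ.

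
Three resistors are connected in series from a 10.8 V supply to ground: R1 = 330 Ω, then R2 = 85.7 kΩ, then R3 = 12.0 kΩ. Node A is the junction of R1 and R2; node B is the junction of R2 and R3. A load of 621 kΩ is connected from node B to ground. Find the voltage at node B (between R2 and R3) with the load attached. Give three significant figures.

V ≈ 1.30 V

At node B, R3 is in parallel with the load: R3‖R_L = 11770 Ω.
Below node A the resistance is R2 + (R3‖R_L) = 97470 Ω, so V_A = 10.8 × 97470/97800 = 10.76 V.
Then V_B = V_A × (R3‖R_L)/(R2 + R3‖R_L) = 10.76 × 11770/97470 = 1.30 V.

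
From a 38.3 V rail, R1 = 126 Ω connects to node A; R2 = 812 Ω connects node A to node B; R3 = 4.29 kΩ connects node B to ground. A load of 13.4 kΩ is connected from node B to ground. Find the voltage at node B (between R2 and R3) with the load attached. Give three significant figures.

V ≈ 29.7 V

At node B, R3 is in parallel with the load: R3‖R_L = 3250 Ω.
Below node A the resistance is R2 + (R3‖R_L) = 4062 Ω, so V_A = 38.3 × 4062/4188 = 37.15 V.
Then V_B = V_A × (R3‖R_L)/(R2 + R3‖R_L) = 37.15 × 3250/4062 = 29.7 V.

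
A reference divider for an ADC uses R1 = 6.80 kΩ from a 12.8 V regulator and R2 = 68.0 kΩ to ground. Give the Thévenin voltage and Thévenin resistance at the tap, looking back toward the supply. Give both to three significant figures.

V_th = 11.6 V, R_th = 6.18 kΩ

V_th is the open-circuit tap voltage: 12.8 × 68.0/(6.80 + 68.0) = 11.6 V.
With the supply zeroed, R1 and R2 appear in parallel from the tap: R_th = R1‖R2 = (6.80 × 68.0)/74.80 = 6.18 kΩ.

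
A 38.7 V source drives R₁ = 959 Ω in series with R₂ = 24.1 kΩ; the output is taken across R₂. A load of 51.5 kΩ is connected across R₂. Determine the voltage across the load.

The load sits in parallel with R₂: R₂‖R_L = (24100 × 51500) / (24100 + 51500) = 16420 Ω.
V_out = 38.7 × 16420 / (959 + 16420) = 38.7 × 16420/17380 = 36.6 V.

V_out ≈ 36.6 V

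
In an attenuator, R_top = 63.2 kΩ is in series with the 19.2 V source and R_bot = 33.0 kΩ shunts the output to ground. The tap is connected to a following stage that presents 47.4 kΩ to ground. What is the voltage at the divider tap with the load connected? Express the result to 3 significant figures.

The load sits in parallel with R_bot: R_bot‖R_L = (33.0 × 47.4) / (33.0 + 47.4) = 19.46 kΩ.
V_out = 19.2 × 19.46 / (63.2 + 19.46) = 19.2 × 19.46/82.66 = 4.52 V.
(Unloaded it would have been 6.59 V.)

V_out ≈ 4.52 V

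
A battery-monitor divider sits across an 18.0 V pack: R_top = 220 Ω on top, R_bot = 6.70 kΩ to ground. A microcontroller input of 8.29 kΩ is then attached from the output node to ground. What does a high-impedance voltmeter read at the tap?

V_out ≈ 17.0 V

The load sits in parallel with R_bot: R_bot‖R_L = (6700 × 8290) / (6700 + 8290) = 3705 Ω.
V_out = 18.0 × 3705 / (220 + 3705) = 18.0 × 3705/3925 = 17.0 V.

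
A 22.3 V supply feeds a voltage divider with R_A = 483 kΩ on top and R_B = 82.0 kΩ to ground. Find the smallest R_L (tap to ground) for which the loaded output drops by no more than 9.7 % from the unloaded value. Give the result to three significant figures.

Output resistance R_th = R_A‖R_B = (483 × 82.0)/565.0 = 70.10 kΩ.
The fractional drop is R_th/(R_th + R_L); requiring this ≤ 0.0970 gives R_L ≥ R_th(1/0.0970 − 1) = 70.10 × 9.309 = 653 kΩ.

R_L(min) ≈ 653 kΩ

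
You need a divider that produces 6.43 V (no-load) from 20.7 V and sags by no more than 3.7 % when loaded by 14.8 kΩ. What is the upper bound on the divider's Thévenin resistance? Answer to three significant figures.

R_th ≤ 569 Ω

Loading drop = R_th/(R_th + R_L) ≤ 0.0370, so R_th ≤ R_L · ε/(1−ε) = 14.8 kΩ × 0.0370/0.9630 = 569 Ω.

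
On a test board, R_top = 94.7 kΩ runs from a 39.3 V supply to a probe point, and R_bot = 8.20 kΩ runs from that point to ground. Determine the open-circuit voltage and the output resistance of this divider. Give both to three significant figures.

V_th is the open-circuit tap voltage: 39.3 × 8.20/(94.7 + 8.20) = 3.13 V.
With the supply zeroed, R_top and R_bot appear in parallel from the tap: R_th = R_top‖R_bot = (94.7 × 8.20)/102.9 = 7.55 kΩ.

V_th = 3.13 V, R_th = 7.55 kΩ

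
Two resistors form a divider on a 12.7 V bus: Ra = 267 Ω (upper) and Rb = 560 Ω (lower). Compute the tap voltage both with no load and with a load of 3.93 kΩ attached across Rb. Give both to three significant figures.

Unloaded: 8.60 V; loaded: 8.22 V

Open-circuit: V = 12.7 × 560/(267 + 560) = 8.60 V.
With the load, Rb becomes Rb‖R_L = 490.2 Ω, so V = 12.7 × 490.2/757.2 = 8.22 V.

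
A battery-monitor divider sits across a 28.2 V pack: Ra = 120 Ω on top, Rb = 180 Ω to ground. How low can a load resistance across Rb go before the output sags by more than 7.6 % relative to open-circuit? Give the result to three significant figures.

R_L(min) ≈ 875 Ω

Output resistance R_th = Ra‖Rb = (120 × 180)/300.0 = 72.00 Ω.
The fractional drop is R_th/(R_th + R_L); requiring this ≤ 0.0760 gives R_L ≥ R_th(1/0.0760 − 1) = 72.00 × 12.16 = 875 Ω.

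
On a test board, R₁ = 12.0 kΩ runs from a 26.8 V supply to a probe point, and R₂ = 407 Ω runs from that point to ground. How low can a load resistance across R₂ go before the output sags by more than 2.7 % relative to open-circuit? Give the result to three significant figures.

R_L(min) ≈ 14.2 kΩ

Output resistance R_th = R₁‖R₂ = (12000 × 407)/12410 = 393.6 Ω.
The fractional drop is R_th/(R_th + R_L); requiring this ≤ 0.0270 gives R_L ≥ R_th(1/0.0270 − 1) = 393.6 × 36.04 = 14.2 kΩ.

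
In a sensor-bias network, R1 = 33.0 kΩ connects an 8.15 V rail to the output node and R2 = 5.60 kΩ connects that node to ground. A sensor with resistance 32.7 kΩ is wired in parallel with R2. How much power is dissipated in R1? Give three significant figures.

P ≈ 1.54 mW

Total resistance from the source is R1 + (R2‖R_L) = 37.78 kΩ, so I = 8.15/37.78 kΩ = 0.2157 mA.
P = I²·R1 = (0.2157 mA)² × 33.0 kΩ = 1.54 mW.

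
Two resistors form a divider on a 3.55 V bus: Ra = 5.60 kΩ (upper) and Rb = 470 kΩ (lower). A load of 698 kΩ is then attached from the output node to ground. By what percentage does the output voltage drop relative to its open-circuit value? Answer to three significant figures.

The divider's output (Thévenin) resistance is Ra‖Rb = 5.534 kΩ.
Fractional drop under load = R_th/(R_th + R_L) = 5.534 / (5.534 + 698) = 0.007866.
So the output falls by 0.787 %.

0.787 %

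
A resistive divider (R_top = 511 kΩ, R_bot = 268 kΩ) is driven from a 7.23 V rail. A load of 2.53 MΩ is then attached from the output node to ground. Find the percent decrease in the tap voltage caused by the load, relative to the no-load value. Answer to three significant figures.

The divider's output (Thévenin) resistance is R_top‖R_bot = 175.8 kΩ.
Fractional drop under load = R_th/(R_th + R_L) = 175.8 / (175.8 + 2530) = 0.06497.
So the output falls by 6.50 %.

6.50 %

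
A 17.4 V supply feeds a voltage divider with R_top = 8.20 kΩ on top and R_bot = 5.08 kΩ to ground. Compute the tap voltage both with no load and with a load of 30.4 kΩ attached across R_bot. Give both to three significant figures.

Open-circuit: V = 17.4 × 5.08/(8.20 + 5.08) = 6.66 V.
With the load, R_bot becomes R_bot‖R_L = 4.353 kΩ, so V = 17.4 × 4.353/12.55 = 6.03 V.

Unloaded: 6.66 V; loaded: 6.03 V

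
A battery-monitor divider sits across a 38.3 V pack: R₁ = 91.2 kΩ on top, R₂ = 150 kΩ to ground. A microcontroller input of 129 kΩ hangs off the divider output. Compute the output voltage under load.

V_out ≈ 16.5 V

The load sits in parallel with R₂: R₂‖R_L = (150 × 129) / (150 + 129) = 69.35 kΩ.
V_out = 38.3 × 69.35 / (91.2 + 69.35) = 38.3 × 69.35/160.6 = 16.5 V.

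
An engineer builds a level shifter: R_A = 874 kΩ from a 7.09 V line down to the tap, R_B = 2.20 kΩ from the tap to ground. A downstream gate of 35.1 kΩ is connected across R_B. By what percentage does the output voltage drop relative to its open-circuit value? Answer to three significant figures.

The divider's output (Thévenin) resistance is R_A‖R_B = 2.194 kΩ.
Fractional drop under load = R_th/(R_th + R_L) = 2.194 / (2.194 + 35.1) = 0.05884.
So the output falls by 5.88 %.

5.88 %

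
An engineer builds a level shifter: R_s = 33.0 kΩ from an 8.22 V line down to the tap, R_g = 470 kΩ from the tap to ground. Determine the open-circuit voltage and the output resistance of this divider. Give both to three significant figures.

V_th is the open-circuit tap voltage: 8.22 × 470/(33.0 + 470) = 7.68 V.
With the supply zeroed, R_s and R_g appear in parallel from the tap: R_th = R_s‖R_g = (33.0 × 470)/503.0 = 30.8 kΩ.

V_th = 7.68 V, R_th = 30.8 kΩ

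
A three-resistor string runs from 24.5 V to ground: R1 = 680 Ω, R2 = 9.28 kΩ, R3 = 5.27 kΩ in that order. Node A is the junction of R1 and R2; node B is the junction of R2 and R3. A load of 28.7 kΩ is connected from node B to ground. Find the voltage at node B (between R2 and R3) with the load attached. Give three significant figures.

At node B, R3 is in parallel with the load: R3‖R_L = 4452 Ω.
Below node A the resistance is R2 + (R3‖R_L) = 13730 Ω, so V_A = 24.5 × 13730/14410 = 23.34 V.
Then V_B = V_A × (R3‖R_L)/(R2 + R3‖R_L) = 23.34 × 4452/13730 = 7.57 V.

V ≈ 7.57 V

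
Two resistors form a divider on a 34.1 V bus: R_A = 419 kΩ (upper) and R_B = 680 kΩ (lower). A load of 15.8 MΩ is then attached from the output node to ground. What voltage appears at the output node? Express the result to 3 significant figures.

V_out ≈ 20.8 V

The load sits in parallel with R_B: R_B‖R_L = (680 × 15800) / (680 + 15800) = 651.9 kΩ.
V_out = 34.1 × 651.9 / (419 + 651.9) = 34.1 × 651.9/1071 = 20.8 V.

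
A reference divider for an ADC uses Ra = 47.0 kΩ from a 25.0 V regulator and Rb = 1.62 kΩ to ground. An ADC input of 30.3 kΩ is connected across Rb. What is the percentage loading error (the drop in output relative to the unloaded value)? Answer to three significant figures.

4.91 %

The divider's output (Thévenin) resistance is Ra‖Rb = 1.566 kΩ.
Fractional drop under load = R_th/(R_th + R_L) = 1.566 / (1.566 + 30.3) = 0.04914.
So the output falls by 4.91 %.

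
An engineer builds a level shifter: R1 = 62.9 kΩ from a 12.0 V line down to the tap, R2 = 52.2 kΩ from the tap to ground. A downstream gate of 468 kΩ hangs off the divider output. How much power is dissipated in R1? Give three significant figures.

Total resistance from the source is R1 + (R2‖R_L) = 109.9 kΩ, so I = 12.0/109.9 kΩ = 0.1092 mA.
P = I²·R1 = (0.1092 mA)² × 62.9 kΩ = 0.750 mW.

P ≈ 0.750 mW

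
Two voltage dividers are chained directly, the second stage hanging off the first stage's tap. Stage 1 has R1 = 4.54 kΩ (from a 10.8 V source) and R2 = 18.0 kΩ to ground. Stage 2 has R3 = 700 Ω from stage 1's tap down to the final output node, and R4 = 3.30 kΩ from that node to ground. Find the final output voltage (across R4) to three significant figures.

Stage 2 presents R3+R4 = 4000 Ω as a load on stage 1's tap.
Stage 1's lower leg becomes R2‖(R3+R4) = 3273 Ω, so V_mid = 10.8 × 3273/7813 = 4.524 V.
Stage 2 is itself unloaded: V_out = V_mid × R4/(R3+R4) = 4.524 × 3300/4000 = 3.73 V.

V_out ≈ 3.73 V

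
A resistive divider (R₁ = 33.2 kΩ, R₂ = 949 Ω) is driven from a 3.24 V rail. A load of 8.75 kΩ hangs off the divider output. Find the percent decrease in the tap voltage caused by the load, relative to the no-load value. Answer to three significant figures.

9.54 %

The divider's output (Thévenin) resistance is R₁‖R₂ = 922.6 Ω.
Fractional drop under load = R_th/(R_th + R_L) = 922.6 / (922.6 + 8750) = 0.09539.
So the output falls by 9.54 %.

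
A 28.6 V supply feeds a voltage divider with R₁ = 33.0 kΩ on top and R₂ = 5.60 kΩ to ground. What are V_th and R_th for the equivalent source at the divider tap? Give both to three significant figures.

V_th = 4.15 V, R_th = 4.79 kΩ

V_th is the open-circuit tap voltage: 28.6 × 5.60/(33.0 + 5.60) = 4.15 V.
With the supply zeroed, R₁ and R₂ appear in parallel from the tap: R_th = R₁‖R₂ = (33.0 × 5.60)/38.60 = 4.79 kΩ.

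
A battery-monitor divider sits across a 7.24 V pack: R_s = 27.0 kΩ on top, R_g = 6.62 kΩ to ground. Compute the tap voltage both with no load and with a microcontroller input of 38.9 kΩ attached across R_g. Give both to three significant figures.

Unloaded: 1.43 V; loaded: 1.25 V

Open-circuit: V = 7.24 × 6.62/(27.0 + 6.62) = 1.43 V.
With the load, R_g becomes R_g‖R_L = 5.657 kΩ, so V = 7.24 × 5.657/32.66 = 1.25 V.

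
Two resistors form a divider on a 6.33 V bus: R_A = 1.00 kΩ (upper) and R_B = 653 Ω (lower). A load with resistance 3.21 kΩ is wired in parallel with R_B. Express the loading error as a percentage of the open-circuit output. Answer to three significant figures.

11.0 %

Unloaded V = 6.33 × 653/1653 = 2.5006 V.
Loaded: R_B‖R_L = 542.6 Ω, giving V = 6.33 × 542.6/1543 = 2.2266 V.
Drop = (2.5006 − 2.2266) / 2.5006 = 11.0 %.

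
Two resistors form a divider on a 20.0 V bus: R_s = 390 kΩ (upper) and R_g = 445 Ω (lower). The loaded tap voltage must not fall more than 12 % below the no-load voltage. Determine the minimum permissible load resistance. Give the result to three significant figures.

Output resistance R_th = R_s‖R_g = (390000 × 445)/390400 = 444.5 Ω.
The fractional drop is R_th/(R_th + R_L); requiring this ≤ 0.120 gives R_L ≥ R_th(1/0.120 − 1) = 444.5 × 7.333 = 3.26 kΩ.

R_L(min) ≈ 3.26 kΩ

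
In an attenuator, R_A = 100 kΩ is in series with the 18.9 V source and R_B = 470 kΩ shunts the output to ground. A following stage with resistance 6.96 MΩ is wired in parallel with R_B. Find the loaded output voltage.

The load sits in parallel with R_B: R_B‖R_L = (470 × 6960) / (470 + 6960) = 440.3 kΩ.
V_out = 18.9 × 440.3 / (100 + 440.3) = 18.9 × 440.3/540.3 = 15.4 V.
(Unloaded it would have been 15.6 V.)

V_out ≈ 15.4 V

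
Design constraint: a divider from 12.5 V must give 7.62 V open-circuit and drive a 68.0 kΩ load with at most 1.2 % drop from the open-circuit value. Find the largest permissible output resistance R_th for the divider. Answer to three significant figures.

R_th ≤ 826 Ω

Loading drop = R_th/(R_th + R_L) ≤ 0.0120, so R_th ≤ R_L · ε/(1−ε) = 68.0 kΩ × 0.0120/0.9880 = 826 Ω.
(Any R1, R2 with R2/(R1+R2) = 0.610 and R1‖R2 ≤ 826 Ω will meet the spec.)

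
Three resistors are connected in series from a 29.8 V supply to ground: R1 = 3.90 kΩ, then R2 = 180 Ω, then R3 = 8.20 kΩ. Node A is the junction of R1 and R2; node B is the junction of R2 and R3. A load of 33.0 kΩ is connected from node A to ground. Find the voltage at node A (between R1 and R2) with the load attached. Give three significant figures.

V ≈ 18.8 V

Below node A the series string R2+R3 = 8380 Ω sits in parallel with the 33000 Ω load: 6683 Ω.
V_A = 29.8 × 6683/(3900 + 6683) = 18.8 V.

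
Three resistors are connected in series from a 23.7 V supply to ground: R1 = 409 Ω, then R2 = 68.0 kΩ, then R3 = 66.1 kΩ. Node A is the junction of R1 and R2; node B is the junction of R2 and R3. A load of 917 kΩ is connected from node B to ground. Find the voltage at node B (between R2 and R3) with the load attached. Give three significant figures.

V ≈ 11.2 V

At node B, R3 is in parallel with the load: R3‖R_L = 61660 Ω.
Below node A the resistance is R2 + (R3‖R_L) = 129700 Ω, so V_A = 23.7 × 129700/130100 = 23.63 V.
Then V_B = V_A × (R3‖R_L)/(R2 + R3‖R_L) = 23.63 × 61660/129700 = 11.2 V.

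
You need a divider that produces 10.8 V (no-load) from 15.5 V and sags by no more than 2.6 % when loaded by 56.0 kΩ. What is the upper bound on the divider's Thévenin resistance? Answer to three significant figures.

R_th ≤ 1.49 kΩ

Loading drop = R_th/(R_th + R_L) ≤ 0.0260, so R_th ≤ R_L · ε/(1−ε) = 56.0 kΩ × 0.0260/0.9740 = 1.49 kΩ.
(Any R1, R2 with R2/(R1+R2) = 0.697 and R1‖R2 ≤ 1.49 kΩ will meet the spec.)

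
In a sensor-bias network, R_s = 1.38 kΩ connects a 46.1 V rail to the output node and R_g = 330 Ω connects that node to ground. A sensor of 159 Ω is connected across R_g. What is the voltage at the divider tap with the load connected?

V_out ≈ 3.33 V

The load sits in parallel with R_g: R_g‖R_L = (330 × 159) / (330 + 159) = 107.3 Ω.
V_out = 46.1 × 107.3 / (1380 + 107.3) = 46.1 × 107.3/1487 = 3.33 V.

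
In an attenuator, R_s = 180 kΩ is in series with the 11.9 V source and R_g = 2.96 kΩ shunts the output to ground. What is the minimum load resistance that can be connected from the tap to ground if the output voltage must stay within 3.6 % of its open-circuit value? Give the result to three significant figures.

Output resistance R_th = R_s‖R_g = (180 × 2.96)/183.0 = 2.912 kΩ.
The fractional drop is R_th/(R_th + R_L); requiring this ≤ 0.0360 gives R_L ≥ R_th(1/0.0360 − 1) = 2.912 × 26.78 = 78.0 kΩ.

R_L(min) ≈ 78.0 kΩ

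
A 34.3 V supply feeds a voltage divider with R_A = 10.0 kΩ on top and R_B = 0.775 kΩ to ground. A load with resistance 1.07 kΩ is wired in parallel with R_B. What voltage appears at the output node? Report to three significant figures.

The load sits in parallel with R_B: R_B‖R_L = (775 × 1070) / (775 + 1070) = 449.5 Ω.
V_out = 34.3 × 449.5 / (10000 + 449.5) = 34.3 × 449.5/10450 = 1.48 V.

V_out ≈ 1.48 V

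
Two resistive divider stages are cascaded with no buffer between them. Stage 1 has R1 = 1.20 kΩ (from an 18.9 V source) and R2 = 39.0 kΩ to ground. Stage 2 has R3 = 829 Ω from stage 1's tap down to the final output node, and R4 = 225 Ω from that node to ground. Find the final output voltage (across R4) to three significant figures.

Stage 2 presents R3+R4 = 1054 Ω as a load on stage 1's tap.
Stage 1's lower leg becomes R2‖(R3+R4) = 1026 Ω, so V_mid = 18.9 × 1026/2226 = 8.713 V.
Stage 2 is itself unloaded: V_out = V_mid × R4/(R3+R4) = 8.713 × 225/1054 = 1.86 V.

V_out ≈ 1.86 V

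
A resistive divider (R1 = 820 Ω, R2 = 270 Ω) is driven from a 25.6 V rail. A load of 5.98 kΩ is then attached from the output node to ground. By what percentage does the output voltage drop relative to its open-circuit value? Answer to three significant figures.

3.29 %

The divider's output (Thévenin) resistance is R1‖R2 = 203.1 Ω.
Fractional drop under load = R_th/(R_th + R_L) = 203.1 / (203.1 + 5980) = 0.03285.
So the output falls by 3.29 %.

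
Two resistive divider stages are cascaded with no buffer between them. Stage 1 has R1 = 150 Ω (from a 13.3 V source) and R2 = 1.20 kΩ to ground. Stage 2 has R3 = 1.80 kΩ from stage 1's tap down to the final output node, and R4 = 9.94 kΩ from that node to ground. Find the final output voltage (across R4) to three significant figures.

V_out ≈ 9.90 V

Stage 2 presents R3+R4 = 11740 Ω as a load on stage 1's tap.
Stage 1's lower leg becomes R2‖(R3+R4) = 1089 Ω, so V_mid = 13.3 × 1089/1239 = 11.69 V.
Stage 2 is itself unloaded: V_out = V_mid × R4/(R3+R4) = 11.69 × 9940/11740 = 9.90 V.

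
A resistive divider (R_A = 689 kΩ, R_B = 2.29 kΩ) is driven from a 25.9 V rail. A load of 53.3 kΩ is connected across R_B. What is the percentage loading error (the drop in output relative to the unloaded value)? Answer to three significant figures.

The divider's output (Thévenin) resistance is R_A‖R_B = 2.282 kΩ.
Fractional drop under load = R_th/(R_th + R_L) = 2.282 / (2.282 + 53.3) = 0.04106.
So the output falls by 4.11 %.

4.11 %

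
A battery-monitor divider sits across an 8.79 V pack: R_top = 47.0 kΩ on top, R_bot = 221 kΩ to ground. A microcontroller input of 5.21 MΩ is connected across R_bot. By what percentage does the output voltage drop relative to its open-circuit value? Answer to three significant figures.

The divider's output (Thévenin) resistance is R_top‖R_bot = 38.76 kΩ.
Fractional drop under load = R_th/(R_th + R_L) = 38.76 / (38.76 + 5210) = 0.007384.
So the output falls by 0.738 %.

0.738 %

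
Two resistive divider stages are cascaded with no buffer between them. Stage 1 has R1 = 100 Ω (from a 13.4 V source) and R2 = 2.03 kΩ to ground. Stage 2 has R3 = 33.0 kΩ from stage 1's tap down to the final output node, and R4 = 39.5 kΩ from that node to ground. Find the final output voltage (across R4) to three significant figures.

V_out ≈ 6.95 V

Stage 2 presents R3+R4 = 72500 Ω as a load on stage 1's tap.
Stage 1's lower leg becomes R2‖(R3+R4) = 1975 Ω, so V_mid = 13.4 × 1975/2075 = 12.75 V.
Stage 2 is itself unloaded: V_out = V_mid × R4/(R3+R4) = 12.75 × 39500/72500 = 6.95 V.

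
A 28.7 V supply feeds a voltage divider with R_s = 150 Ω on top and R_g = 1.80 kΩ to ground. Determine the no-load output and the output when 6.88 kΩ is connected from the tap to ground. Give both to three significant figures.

Open-circuit: V = 28.7 × 1800/(150 + 1800) = 26.5 V.
With the load, R_g becomes R_g‖R_L = 1427 Ω, so V = 28.7 × 1427/1577 = 26.0 V.

Unloaded: 26.5 V; loaded: 26.0 V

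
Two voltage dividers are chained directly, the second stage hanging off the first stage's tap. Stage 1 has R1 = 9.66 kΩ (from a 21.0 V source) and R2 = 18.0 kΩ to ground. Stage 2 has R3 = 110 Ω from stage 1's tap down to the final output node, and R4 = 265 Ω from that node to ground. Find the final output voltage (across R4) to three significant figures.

Stage 2 presents R3+R4 = 375.0 Ω as a load on stage 1's tap.
Stage 1's lower leg becomes R2‖(R3+R4) = 367.3 Ω, so V_mid = 21.0 × 367.3/10030 = 0.7693 V.
Stage 2 is itself unloaded: V_out = V_mid × R4/(R3+R4) = 0.7693 × 265/375.0 = 0.544 V.

V_out ≈ 0.544 V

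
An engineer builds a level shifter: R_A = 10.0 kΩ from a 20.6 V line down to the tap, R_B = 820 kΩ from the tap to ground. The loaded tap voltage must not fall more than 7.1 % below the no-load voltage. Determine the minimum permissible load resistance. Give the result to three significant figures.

R_L(min) ≈ 129 kΩ

Output resistance R_th = R_A‖R_B = (10.0 × 820)/830.0 = 9.880 kΩ.
The fractional drop is R_th/(R_th + R_L); requiring this ≤ 0.0710 gives R_L ≥ R_th(1/0.0710 − 1) = 9.880 × 13.08 = 129 kΩ.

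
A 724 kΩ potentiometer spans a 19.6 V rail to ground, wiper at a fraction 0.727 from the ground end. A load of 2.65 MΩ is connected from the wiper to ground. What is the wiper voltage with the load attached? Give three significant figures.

The wiper splits the pot into (1−α)R = 197.7 kΩ above and αR = 526.3 kΩ below.
Lower section ‖ load = 439.1 kΩ.
V_wiper = 19.6 × 439.1/(197.7 + 439.1) = 13.5 V.

V ≈ 13.5 V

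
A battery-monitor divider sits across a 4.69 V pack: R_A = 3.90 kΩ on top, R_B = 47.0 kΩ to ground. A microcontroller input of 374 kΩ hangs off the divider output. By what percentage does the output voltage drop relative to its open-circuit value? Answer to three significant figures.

0.954 %

The divider's output (Thévenin) resistance is R_A‖R_B = 3.601 kΩ.
Fractional drop under load = R_th/(R_th + R_L) = 3.601 / (3.601 + 374) = 0.009537.
So the output falls by 0.954 %.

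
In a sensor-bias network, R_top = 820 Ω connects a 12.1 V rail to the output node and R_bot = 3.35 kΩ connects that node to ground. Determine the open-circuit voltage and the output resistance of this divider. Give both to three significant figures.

V_th is the open-circuit tap voltage: 12.1 × 3350/(820 + 3350) = 9.72 V.
With the supply zeroed, R_top and R_bot appear in parallel from the tap: R_th = R_top‖R_bot = (820 × 3350)/4170 = 659 Ω.

V_th = 9.72 V, R_th = 659 Ω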